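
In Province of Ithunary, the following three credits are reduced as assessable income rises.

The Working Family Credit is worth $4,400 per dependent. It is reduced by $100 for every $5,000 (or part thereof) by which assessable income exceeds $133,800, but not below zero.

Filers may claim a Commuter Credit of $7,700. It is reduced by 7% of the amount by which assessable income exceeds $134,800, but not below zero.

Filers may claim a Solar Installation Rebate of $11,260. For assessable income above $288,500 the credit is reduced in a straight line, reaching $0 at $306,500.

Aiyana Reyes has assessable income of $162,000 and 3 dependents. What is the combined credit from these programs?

Working Family Credit: base = 3 × $4,400 = $13,200. income exceeds $133,800 by $28,200, which is 6 full-or-partial $5,000 increments; reduction = 6 × $100 = $600, leaving $12,600.
Commuter Credit: 7% of the $27,200 excess over $134,800 is $1,904; credit = $7,700 − $1,904 = $5,796.
Solar Installation Rebate: $162,000 is at or below the $288,500 threshold, so the full $11,260 applies.
Total: $12,600 + $5,796 + $11,260 = $29,656.

$29,656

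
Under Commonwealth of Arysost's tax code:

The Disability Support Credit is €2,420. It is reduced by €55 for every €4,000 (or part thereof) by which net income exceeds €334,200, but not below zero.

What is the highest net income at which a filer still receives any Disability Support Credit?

After 43 increments the reduction is 43 × €55 = €2,365, leaving €55; one more increment wipes it out. Increment 43 ends at excess 43 × €4,000 = €172,000, so the highest qualifying income is €334,200 + €172,000 = €506,200.

€506,200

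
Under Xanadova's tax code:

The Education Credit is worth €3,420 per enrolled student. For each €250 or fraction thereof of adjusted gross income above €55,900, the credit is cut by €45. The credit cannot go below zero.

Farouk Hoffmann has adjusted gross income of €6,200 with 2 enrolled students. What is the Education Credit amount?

€6,840

Education Credit: base = 2 × €3,420 = €6,840. €6,200 is at or below the €55,900 threshold, so the full €6,840 applies.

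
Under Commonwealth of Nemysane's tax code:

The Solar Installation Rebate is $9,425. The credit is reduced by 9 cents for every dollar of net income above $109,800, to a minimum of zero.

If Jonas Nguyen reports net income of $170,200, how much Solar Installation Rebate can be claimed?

Solar Installation Rebate: 9% of the $60,400 excess over $109,800 is $5,436; credit = $9,425 − $5,436 = $3,989.

$3,989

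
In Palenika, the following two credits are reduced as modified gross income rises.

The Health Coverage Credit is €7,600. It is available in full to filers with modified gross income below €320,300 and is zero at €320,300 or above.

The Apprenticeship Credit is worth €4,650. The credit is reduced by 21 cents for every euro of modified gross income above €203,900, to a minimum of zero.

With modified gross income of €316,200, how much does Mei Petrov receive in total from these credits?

€7,600

Health Coverage Credit: €316,200 is below the €320,300 cutoff, so the full €7,600 applies.
Apprenticeship Credit: 21% of the €112,300 excess over €203,900 is €23,583 ≥ base, so the credit is €0.
Total: €7,600 + €0 = €7,600.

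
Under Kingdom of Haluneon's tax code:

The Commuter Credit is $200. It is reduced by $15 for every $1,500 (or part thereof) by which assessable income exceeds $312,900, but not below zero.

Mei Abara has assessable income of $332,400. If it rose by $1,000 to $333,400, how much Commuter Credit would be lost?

At $332,400 — income exceeds $312,900 by $19,500, which is 13 full-or-partial $1,500 increments; reduction = 13 × $15 = $195, leaving $5.
At $333,400 — income exceeds $312,900 by $20,500 → 14 increments × $15 = $210 ≥ base, so the credit is $0.
Lost: $5 − $0 = $5.

$5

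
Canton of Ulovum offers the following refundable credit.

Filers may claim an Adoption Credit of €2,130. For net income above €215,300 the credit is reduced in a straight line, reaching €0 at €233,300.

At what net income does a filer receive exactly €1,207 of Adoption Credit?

€1,207 is 1,207/2,130 of the full €2,130, so 923/2,130 of the €18,000 range has been used: income = €215,300 + €18,000 × 923/2,130 = €223,100.

€223,100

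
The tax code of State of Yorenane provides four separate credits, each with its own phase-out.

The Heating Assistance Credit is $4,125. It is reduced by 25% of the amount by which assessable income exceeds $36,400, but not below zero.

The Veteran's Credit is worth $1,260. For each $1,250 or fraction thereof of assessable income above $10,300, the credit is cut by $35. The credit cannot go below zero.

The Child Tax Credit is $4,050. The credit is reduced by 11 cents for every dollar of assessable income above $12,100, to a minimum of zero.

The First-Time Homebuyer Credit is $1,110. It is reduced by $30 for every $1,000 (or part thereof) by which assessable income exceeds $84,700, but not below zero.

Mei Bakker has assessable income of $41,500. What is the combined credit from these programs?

Heating Assistance Credit: 25% of the $5,100 excess over $36,400 is $1,275; credit = $4,125 − $1,275 = $2,850.
Veteran's Credit: income exceeds $10,300 by $31,200, which is 25 full-or-partial $1,250 increments; reduction = 25 × $35 = $875, leaving $385.
Child Tax Credit: 11% of the $29,400 excess over $12,100 is $3,234; credit = $4,050 − $3,234 = $816.
First-Time Homebuyer Credit: $41,500 is at or below the $84,700 threshold, so the full $1,110 applies.
Total: $2,850 + $385 + $816 + $1,110 = $5,161.

$5,161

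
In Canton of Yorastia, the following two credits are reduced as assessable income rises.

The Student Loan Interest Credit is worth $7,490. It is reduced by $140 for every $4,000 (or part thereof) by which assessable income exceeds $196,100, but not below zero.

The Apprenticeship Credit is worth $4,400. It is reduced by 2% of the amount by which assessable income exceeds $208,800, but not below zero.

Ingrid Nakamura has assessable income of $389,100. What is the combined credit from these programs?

Student Loan Interest Credit: income exceeds $196,100 by $193,000, which is 49 full-or-partial $4,000 increments; reduction = 49 × $140 = $6,860, leaving $630.
Apprenticeship Credit: 2% of the $180,300 excess over $208,800 is $3,606; credit = $4,400 − $3,606 = $794.
Total: $630 + $794 = $1,424.

$1,424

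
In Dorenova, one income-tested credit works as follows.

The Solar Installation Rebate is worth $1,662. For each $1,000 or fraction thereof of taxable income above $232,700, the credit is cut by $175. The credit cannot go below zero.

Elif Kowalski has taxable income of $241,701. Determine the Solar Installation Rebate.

Solar Installation Rebate: income exceeds $232,700 by $9,001 → 10 increments × $175 = $1,750 ≥ base, so the credit is $0.

$0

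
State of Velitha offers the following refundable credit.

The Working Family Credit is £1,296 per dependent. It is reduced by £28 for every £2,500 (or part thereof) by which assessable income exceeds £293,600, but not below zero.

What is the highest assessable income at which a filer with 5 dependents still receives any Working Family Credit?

£871,100

Full credit = 5 × £1,296 = £6,480.
After 231 increments the reduction is 231 × £28 = £6,468, leaving £12; one more increment wipes it out. Increment 231 ends at excess 231 × £2,500 = £577,500, so the highest qualifying income is £293,600 + £577,500 = £871,100.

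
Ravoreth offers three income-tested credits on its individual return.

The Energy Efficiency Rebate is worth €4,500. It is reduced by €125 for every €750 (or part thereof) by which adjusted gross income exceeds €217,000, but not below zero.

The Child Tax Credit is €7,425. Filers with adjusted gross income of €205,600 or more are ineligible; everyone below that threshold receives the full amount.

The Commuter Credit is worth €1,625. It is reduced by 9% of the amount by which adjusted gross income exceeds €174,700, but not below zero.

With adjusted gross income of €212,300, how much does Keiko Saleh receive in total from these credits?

Energy Efficiency Rebate: €212,300 is at or below the €217,000 threshold, so the full €4,500 applies.
Child Tax Credit: €212,300 meets or exceeds the €205,600 cutoff, so the credit is €0.
Commuter Credit: 9% of the €37,600 excess over €174,700 is €3,384 ≥ base, so the credit is €0.
Total: €4,500 + €0 + €0 = €4,500.

€4,500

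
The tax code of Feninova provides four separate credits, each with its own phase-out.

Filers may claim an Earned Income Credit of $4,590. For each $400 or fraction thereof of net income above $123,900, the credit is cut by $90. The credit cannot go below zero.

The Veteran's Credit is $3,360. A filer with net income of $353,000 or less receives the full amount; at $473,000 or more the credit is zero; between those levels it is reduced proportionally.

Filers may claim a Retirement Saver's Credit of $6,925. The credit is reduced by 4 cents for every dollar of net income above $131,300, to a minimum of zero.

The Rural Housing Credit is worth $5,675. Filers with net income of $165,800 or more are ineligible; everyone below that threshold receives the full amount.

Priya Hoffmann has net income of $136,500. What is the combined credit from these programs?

Earned Income Credit: income exceeds $123,900 by $12,600, which is 32 full-or-partial $400 increments; reduction = 32 × $90 = $2,880, leaving $1,710.
Veteran's Credit: $136,500 is at or below the $353,000 threshold, so the full $3,360 applies.
Retirement Saver's Credit: 4% of the $5,200 excess over $131,300 is $208; credit = $6,925 − $208 = $6,717.
Rural Housing Credit: $136,500 is below the $165,800 cutoff, so the full $5,675 applies.
Total: $1,710 + $3,360 + $6,717 + $5,675 = $17,462.

$17,462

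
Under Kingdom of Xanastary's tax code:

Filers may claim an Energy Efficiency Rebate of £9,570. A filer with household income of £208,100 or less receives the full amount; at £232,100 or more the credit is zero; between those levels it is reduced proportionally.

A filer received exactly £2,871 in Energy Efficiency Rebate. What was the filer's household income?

£2,871 is 2,871/9,570 of the full £9,570, so 6,699/9,570 of the £24,000 range has been used: income = £208,100 + £24,000 × 6,699/9,570 = £224,900.

£224,900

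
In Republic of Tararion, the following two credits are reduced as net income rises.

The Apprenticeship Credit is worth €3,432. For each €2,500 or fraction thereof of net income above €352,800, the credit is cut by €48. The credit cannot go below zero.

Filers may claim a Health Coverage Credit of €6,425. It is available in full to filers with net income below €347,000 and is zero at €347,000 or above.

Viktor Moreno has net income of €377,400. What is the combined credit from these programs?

Apprenticeship Credit: income exceeds €352,800 by €24,600, which is 10 full-or-partial €2,500 increments; reduction = 10 × €48 = €480, leaving €2,952.
Health Coverage Credit: €377,400 meets or exceeds the €347,000 cutoff, so the credit is €0.
Total: €2,952 + €0 = €2,952.

€2,952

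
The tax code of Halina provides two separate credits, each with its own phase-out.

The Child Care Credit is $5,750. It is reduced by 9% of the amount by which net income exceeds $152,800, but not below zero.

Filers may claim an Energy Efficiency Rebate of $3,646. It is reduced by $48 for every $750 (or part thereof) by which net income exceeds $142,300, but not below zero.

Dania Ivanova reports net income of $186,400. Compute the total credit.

Child Care Credit: 9% of the $33,600 excess over $152,800 is $3,024; credit = $5,750 − $3,024 = $2,726.
Energy Efficiency Rebate: income exceeds $142,300 by $44,100, which is 59 full-or-partial $750 increments; reduction = 59 × $48 = $2,832, leaving $814.
Total: $2,726 + $814 = $3,540.

$3,540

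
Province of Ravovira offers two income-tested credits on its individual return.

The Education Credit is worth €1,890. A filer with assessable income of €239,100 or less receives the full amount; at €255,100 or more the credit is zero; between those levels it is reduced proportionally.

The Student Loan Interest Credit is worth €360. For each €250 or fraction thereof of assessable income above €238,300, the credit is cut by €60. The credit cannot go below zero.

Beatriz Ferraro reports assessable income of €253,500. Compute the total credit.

€189

Education Credit: €253,500 is €14,400 into a €16,000 phase-out range, leaving 1,600/16,000 of the credit: €1,890 × 1,600/16,000 = €189.
Student Loan Interest Credit: income exceeds €238,300 by €15,200 → 61 increments × €60 = €3,660 ≥ base, so the credit is €0.
Total: €189 + €0 = €189.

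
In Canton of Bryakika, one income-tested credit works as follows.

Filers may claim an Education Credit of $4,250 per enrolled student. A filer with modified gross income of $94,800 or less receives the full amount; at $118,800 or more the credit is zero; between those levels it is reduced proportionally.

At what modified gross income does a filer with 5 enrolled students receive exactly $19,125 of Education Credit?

Full credit = 5 × $4,250 = $21,250.
$19,125 is 19,125/21,250 of the full $21,250, so 2,125/21,250 of the $24,000 range has been used: income = $94,800 + $24,000 × 2,125/21,250 = $97,200.

$97,200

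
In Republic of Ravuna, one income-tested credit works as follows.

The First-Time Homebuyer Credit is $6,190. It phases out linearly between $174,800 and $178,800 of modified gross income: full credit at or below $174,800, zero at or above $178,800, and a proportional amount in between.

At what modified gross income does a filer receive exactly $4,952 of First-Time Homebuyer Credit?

$4,952 is 4,952/6,190 of the full $6,190, so 1,238/6,190 of the $4,000 range has been used: income = $174,800 + $4,000 × 1,238/6,190 = $175,600.

$175,600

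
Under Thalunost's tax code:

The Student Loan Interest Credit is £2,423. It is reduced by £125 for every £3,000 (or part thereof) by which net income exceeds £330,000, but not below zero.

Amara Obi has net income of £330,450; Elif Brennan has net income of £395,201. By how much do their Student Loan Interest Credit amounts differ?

£2,298

Amara (£330,450): Student Loan Interest Credit: income exceeds £330,000 by £450, which is 1 full-or-partial £3,000 increment; reduction = 1 × £125 = £125, leaving £2,298.
Elif (£395,201): Student Loan Interest Credit: income exceeds £330,000 by £65,201 → 22 increments × £125 = £2,750 ≥ base, so the credit is £0.
Difference: |£2,298 − £0| = £2,298.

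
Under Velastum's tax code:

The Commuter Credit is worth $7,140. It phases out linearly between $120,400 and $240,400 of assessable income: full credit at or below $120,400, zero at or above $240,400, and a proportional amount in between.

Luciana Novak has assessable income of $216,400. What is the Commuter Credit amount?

$1,428

Commuter Credit: $216,400 is $96,000 into a $120,000 phase-out range, leaving 24,000/120,000 of the credit: $7,140 × 24,000/120,000 = $1,428.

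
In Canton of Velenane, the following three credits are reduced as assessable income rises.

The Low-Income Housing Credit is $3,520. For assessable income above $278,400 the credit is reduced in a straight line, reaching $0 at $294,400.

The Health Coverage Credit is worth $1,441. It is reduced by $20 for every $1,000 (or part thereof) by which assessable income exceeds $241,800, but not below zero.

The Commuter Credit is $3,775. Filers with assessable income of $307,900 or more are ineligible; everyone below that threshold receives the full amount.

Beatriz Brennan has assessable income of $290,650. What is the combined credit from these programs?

$5,061

Low-Income Housing Credit: $290,650 is $12,250 into a $16,000 phase-out range, leaving 3,750/16,000 of the credit: $3,520 × 3,750/16,000 = $825.
Health Coverage Credit: income exceeds $241,800 by $48,850, which is 49 full-or-partial $1,000 increments; reduction = 49 × $20 = $980, leaving $461.
Commuter Credit: $290,650 is below the $307,900 cutoff, so the full $3,775 applies.
Total: $825 + $461 + $3,775 = $5,061.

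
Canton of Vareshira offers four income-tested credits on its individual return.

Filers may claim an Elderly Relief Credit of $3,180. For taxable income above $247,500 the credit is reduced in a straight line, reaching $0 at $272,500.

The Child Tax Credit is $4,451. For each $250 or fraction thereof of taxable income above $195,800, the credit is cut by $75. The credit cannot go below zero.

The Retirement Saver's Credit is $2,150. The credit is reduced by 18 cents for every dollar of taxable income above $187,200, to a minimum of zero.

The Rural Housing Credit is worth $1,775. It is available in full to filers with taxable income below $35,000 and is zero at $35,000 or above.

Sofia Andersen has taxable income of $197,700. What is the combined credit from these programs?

$7,291

Elderly Relief Credit: $197,700 is at or below the $247,500 threshold, so the full $3,180 applies.
Child Tax Credit: income exceeds $195,800 by $1,900, which is 8 full-or-partial $250 increments; reduction = 8 × $75 = $600, leaving $3,851.
Retirement Saver's Credit: 18% of the $10,500 excess over $187,200 is $1,890; credit = $2,150 − $1,890 = $260.
Rural Housing Credit: $197,700 meets or exceeds the $35,000 cutoff, so the credit is $0.
Total: $3,180 + $3,851 + $260 + $0 = $7,291.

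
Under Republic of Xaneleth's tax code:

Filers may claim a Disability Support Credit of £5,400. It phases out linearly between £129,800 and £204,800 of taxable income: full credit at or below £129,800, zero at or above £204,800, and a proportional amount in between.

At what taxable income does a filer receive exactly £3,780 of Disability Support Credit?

£152,300

£3,780 is 3,780/5,400 of the full £5,400, so 1,620/5,400 of the £75,000 range has been used: income = £129,800 + £75,000 × 1,620/5,400 = £152,300.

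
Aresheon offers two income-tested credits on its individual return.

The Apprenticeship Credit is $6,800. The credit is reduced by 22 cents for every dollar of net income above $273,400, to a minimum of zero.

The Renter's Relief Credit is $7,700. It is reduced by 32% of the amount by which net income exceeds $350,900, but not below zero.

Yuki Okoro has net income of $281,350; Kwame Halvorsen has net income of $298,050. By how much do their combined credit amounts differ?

$3,674

Yuki ($281,350): Apprenticeship Credit: 22% of the $7,950 excess over $273,400 is $1,749; credit = $6,800 − $1,749 = $5,051. Renter's Relief Credit: $281,350 is at or below the $350,900 threshold, so the full $7,700 applies. total $5,051 + $7,700 = $12,751
Kwame ($298,050): Apprenticeship Credit: 22% of the $24,650 excess over $273,400 is $5,423; credit = $6,800 − $5,423 = $1,377. Renter's Relief Credit: $298,050 is at or below the $350,900 threshold, so the full $7,700 applies. total $1,377 + $7,700 = $9,077
Difference: |$12,751 − $9,077| = $3,674.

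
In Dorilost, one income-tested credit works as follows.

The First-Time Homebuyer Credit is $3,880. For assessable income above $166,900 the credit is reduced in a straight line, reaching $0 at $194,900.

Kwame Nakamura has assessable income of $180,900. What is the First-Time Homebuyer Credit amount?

First-Time Homebuyer Credit: $180,900 is $14,000 into a $28,000 phase-out range, leaving 14,000/28,000 of the credit: $3,880 × 14,000/28,000 = $1,940.

$1,940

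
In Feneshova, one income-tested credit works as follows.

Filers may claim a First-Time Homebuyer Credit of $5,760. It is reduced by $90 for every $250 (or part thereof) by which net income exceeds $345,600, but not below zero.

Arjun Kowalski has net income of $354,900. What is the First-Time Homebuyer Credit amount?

First-Time Homebuyer Credit: income exceeds $345,600 by $9,300, which is 38 full-or-partial $250 increments; reduction = 38 × $90 = $3,420, leaving $2,340.

$2,340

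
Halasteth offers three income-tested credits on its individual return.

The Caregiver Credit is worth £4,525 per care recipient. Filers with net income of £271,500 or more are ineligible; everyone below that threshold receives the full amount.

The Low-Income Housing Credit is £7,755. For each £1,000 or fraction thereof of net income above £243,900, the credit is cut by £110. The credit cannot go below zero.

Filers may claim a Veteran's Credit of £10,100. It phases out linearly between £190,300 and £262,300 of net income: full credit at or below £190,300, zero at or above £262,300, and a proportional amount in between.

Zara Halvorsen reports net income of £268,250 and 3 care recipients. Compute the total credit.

Caregiver Credit: base = 3 × £4,525 = £13,575. £268,250 is below the £271,500 cutoff, so the full £13,575 applies.
Low-Income Housing Credit: income exceeds £243,900 by £24,350, which is 25 full-or-partial £1,000 increments; reduction = 25 × £110 = £2,750, leaving £5,005.
Veteran's Credit: £268,250 is at or above £262,300, so the credit is £0.
Total: £13,575 + £5,005 + £0 = £18,580.

£18,580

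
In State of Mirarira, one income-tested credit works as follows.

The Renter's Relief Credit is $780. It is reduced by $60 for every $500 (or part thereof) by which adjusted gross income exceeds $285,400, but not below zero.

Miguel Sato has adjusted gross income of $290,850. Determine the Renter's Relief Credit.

Renter's Relief Credit: income exceeds $285,400 by $5,450, which is 11 full-or-partial $500 increments; reduction = 11 × $60 = $660, leaving $120.

$120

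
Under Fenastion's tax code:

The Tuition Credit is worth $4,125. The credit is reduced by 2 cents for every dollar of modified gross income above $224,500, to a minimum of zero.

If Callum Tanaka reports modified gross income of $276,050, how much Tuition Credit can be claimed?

Tuition Credit: 2% of the $51,550 excess over $224,500 is $1,031; credit = $4,125 − $1,031 = $3,094.

$3,094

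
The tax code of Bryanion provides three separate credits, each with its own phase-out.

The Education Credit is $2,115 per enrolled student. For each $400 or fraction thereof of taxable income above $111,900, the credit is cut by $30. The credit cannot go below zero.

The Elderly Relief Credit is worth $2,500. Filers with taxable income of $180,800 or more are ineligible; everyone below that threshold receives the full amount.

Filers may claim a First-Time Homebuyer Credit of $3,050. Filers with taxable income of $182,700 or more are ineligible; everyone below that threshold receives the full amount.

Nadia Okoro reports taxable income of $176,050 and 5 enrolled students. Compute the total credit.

Education Credit: base = 5 × $2,115 = $10,575. income exceeds $111,900 by $64,150, which is 161 full-or-partial $400 increments; reduction = 161 × $30 = $4,830, leaving $5,745.
Elderly Relief Credit: $176,050 is below the $180,800 cutoff, so the full $2,500 applies.
First-Time Homebuyer Credit: $176,050 is below the $182,700 cutoff, so the full $3,050 applies.
Total: $5,745 + $2,500 + $3,050 = $11,295.

$11,295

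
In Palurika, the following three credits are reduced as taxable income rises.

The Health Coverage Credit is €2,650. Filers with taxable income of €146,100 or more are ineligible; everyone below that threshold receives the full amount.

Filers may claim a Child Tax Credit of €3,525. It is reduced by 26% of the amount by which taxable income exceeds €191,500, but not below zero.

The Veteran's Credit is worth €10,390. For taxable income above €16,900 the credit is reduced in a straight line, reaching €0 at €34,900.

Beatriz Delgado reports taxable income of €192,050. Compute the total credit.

Health Coverage Credit: €192,050 meets or exceeds the €146,100 cutoff, so the credit is €0.
Child Tax Credit: 26% of the €550 excess over €191,500 is €143; credit = €3,525 − €143 = €3,382.
Veteran's Credit: €192,050 is at or above €34,900, so the credit is €0.
Total: €0 + €3,382 + €0 = €3,382.

€3,382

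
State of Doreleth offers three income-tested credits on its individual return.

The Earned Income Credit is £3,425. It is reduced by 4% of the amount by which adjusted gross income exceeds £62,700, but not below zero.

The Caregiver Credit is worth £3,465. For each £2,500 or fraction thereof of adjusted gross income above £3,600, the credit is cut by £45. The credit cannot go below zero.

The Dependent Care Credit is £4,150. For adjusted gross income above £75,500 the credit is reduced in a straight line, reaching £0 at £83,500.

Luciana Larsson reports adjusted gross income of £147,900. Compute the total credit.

£872

Earned Income Credit: 4% of the £85,200 excess over £62,700 is £3,408; credit = £3,425 − £3,408 = £17.
Caregiver Credit: income exceeds £3,600 by £144,300, which is 58 full-or-partial £2,500 increments; reduction = 58 × £45 = £2,610, leaving £855.
Dependent Care Credit: £147,900 is at or above £83,500, so the credit is £0.
Total: £17 + £855 + £0 = £872.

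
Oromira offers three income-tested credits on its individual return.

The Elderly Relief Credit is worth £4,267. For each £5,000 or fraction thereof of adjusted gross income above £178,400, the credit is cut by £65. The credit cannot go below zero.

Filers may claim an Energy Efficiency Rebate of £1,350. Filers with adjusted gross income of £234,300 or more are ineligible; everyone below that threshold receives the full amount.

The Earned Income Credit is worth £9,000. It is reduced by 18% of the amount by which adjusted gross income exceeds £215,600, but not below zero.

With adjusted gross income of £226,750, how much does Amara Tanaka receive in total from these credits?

£11,960

Elderly Relief Credit: income exceeds £178,400 by £48,350, which is 10 full-or-partial £5,000 increments; reduction = 10 × £65 = £650, leaving £3,617.
Energy Efficiency Rebate: £226,750 is below the £234,300 cutoff, so the full £1,350 applies.
Earned Income Credit: 18% of the £11,150 excess over £215,600 is £2,007; credit = £9,000 − £2,007 = £6,993.
Total: £3,617 + £1,350 + £6,993 = £11,960.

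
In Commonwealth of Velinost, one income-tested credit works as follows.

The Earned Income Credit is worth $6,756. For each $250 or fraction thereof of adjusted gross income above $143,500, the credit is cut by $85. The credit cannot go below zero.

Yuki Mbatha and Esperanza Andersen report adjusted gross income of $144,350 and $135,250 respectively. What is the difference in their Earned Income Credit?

$340

Yuki ($144,350): Earned Income Credit: income exceeds $143,500 by $850, which is 4 full-or-partial $250 increments; reduction = 4 × $85 = $340, leaving $6,416.
Esperanza ($135,250): Earned Income Credit: $135,250 is at or below the $143,500 threshold, so the full $6,756 applies.
Difference: |$6,416 − $6,756| = $340.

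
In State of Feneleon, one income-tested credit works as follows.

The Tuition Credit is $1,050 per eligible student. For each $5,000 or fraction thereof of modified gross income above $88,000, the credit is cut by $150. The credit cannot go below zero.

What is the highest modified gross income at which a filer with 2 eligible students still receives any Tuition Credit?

Full credit = 2 × $1,050 = $2,100.
After 13 increments the reduction is 13 × $150 = $1,950, leaving $150; one more increment wipes it out. Increment 13 ends at excess 13 × $5,000 = $65,000, so the highest qualifying income is $88,000 + $65,000 = $153,000.

$153,000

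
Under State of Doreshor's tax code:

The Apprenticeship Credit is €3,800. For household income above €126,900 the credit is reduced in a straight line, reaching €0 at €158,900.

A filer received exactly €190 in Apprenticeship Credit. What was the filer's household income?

€157,300

€190 is 190/3,800 of the full €3,800, so 3,610/3,800 of the €32,000 range has been used: income = €126,900 + €32,000 × 3,610/3,800 = €157,300.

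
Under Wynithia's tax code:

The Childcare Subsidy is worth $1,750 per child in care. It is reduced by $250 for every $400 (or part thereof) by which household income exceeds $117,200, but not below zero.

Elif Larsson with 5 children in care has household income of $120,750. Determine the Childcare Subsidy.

$6,500

Childcare Subsidy: base = 5 × $1,750 = $8,750. income exceeds $117,200 by $3,550, which is 9 full-or-partial $400 increments; reduction = 9 × $250 = $2,250, leaving $6,500.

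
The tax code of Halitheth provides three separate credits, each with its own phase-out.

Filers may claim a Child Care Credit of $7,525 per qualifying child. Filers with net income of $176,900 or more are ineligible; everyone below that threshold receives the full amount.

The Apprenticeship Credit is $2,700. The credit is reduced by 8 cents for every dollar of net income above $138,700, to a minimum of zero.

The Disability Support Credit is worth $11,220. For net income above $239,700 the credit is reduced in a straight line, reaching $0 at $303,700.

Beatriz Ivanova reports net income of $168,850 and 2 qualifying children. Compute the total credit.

$26,558

Child Care Credit: base = 2 × $7,525 = $15,050. $168,850 is below the $176,900 cutoff, so the full $15,050 applies.
Apprenticeship Credit: 8% of the $30,150 excess over $138,700 is $2,412; credit = $2,700 − $2,412 = $288.
Disability Support Credit: $168,850 is at or below the $239,700 threshold, so the full $11,220 applies.
Total: $15,050 + $288 + $11,220 = $26,558.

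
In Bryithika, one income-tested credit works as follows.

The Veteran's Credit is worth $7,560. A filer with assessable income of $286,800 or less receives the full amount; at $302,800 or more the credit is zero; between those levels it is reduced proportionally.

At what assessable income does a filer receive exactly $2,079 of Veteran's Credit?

$2,079 is 2,079/7,560 of the full $7,560, so 5,481/7,560 of the $16,000 range has been used: income = $286,800 + $16,000 × 5,481/7,560 = $298,400.

$298,400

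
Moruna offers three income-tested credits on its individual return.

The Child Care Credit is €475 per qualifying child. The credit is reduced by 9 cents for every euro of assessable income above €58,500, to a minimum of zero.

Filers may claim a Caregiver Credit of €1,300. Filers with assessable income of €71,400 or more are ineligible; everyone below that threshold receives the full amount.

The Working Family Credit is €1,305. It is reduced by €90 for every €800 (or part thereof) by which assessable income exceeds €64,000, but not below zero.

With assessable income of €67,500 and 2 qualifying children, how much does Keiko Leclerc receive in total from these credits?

€2,295

Child Care Credit: base = 2 × €475 = €950. 9% of the €9,000 excess over €58,500 is €810; credit = €950 − €810 = €140.
Caregiver Credit: €67,500 is below the €71,400 cutoff, so the full €1,300 applies.
Working Family Credit: income exceeds €64,000 by €3,500, which is 5 full-or-partial €800 increments; reduction = 5 × €90 = €450, leaving €855.
Total: €140 + €1,300 + €855 = €2,295.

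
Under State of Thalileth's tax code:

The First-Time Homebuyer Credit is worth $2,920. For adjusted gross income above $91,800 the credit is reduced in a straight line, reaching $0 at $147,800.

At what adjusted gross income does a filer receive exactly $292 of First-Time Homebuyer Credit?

$292 is 292/2,920 of the full $2,920, so 2,628/2,920 of the $56,000 range has been used: income = $91,800 + $56,000 × 2,628/2,920 = $142,200.

$142,200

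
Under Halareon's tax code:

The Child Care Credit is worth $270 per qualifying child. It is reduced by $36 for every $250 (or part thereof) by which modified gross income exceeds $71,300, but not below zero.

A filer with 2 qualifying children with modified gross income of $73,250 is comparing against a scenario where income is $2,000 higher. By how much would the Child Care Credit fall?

$252

At $73,250 — base = 2 × $270 = $540. income exceeds $71,300 by $1,950, which is 8 full-or-partial $250 increments; reduction = 8 × $36 = $288, leaving $252.
At $75,250 — base = 2 × $270 = $540. income exceeds $71,300 by $3,950 → 16 increments × $36 = $576 ≥ base, so the credit is $0.
Lost: $252 − $0 = $252.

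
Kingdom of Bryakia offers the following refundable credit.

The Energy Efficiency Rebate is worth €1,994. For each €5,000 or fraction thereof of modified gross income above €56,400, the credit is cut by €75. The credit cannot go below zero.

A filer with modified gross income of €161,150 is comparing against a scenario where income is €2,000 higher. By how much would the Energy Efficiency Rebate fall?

At €161,150 — income exceeds €56,400 by €104,750, which is 21 full-or-partial €5,000 increments; reduction = 21 × €75 = €1,575, leaving €419.
At €163,150 — income exceeds €56,400 by €106,750, which is 22 full-or-partial €5,000 increments; reduction = 22 × €75 = €1,650, leaving €344.
Lost: €419 − €344 = €75.

€75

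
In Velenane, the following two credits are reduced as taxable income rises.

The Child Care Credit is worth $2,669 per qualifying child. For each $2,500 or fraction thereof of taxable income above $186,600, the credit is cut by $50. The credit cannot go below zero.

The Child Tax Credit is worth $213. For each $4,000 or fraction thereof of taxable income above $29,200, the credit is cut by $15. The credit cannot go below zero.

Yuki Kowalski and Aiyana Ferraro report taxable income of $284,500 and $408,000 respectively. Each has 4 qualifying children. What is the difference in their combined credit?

$2,450

Yuki ($284,500): Child Care Credit: base = 4 × $2,669 = $10,676. income exceeds $186,600 by $97,900, which is 40 full-or-partial $2,500 increments; reduction = 40 × $50 = $2,000, leaving $8,676. Child Tax Credit: income exceeds $29,200 by $255,300 → 64 increments × $15 = $960 ≥ base, so the credit is $0. total $8,676 + $0 = $8,676
Aiyana ($408,000): Child Care Credit: base = 4 × $2,669 = $10,676. income exceeds $186,600 by $221,400, which is 89 full-or-partial $2,500 increments; reduction = 89 × $50 = $4,450, leaving $6,226. Child Tax Credit: income exceeds $29,200 by $378,800 → 95 increments × $15 = $1,425 ≥ base, so the credit is $0. total $6,226 + $0 = $6,226
Difference: |$8,676 − $6,226| = $2,450.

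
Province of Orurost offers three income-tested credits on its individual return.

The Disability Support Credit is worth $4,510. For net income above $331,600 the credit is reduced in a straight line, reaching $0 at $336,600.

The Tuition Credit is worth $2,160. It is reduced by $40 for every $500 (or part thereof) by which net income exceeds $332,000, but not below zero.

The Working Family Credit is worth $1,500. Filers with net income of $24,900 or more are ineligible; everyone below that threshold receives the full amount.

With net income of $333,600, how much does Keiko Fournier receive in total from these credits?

$4,706

Disability Support Credit: $333,600 is $2,000 into a $5,000 phase-out range, leaving 3,000/5,000 of the credit: $4,510 × 3,000/5,000 = $2,706.
Tuition Credit: income exceeds $332,000 by $1,600, which is 4 full-or-partial $500 increments; reduction = 4 × $40 = $160, leaving $2,000.
Working Family Credit: $333,600 meets or exceeds the $24,900 cutoff, so the credit is $0.
Total: $2,706 + $2,000 + $0 = $4,706.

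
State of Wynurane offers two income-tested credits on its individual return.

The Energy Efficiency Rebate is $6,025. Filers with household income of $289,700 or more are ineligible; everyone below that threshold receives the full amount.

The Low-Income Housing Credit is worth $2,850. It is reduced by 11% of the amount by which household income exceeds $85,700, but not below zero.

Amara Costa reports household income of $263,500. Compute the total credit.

Energy Efficiency Rebate: $263,500 is below the $289,700 cutoff, so the full $6,025 applies.
Low-Income Housing Credit: 11% of the $177,800 excess over $85,700 is $19,558 ≥ base, so the credit is $0.
Total: $6,025 + $0 = $6,025.

$6,025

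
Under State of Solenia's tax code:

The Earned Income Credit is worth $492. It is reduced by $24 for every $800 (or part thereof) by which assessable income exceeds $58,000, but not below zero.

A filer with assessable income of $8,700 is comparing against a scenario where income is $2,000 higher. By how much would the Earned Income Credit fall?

$0

At $8,700 — $8,700 is at or below the $58,000 threshold, so the full $492 applies.
At $10,700 — $10,700 is at or below the $58,000 threshold, so the full $492 applies.
Lost: $492 − $492 = $0.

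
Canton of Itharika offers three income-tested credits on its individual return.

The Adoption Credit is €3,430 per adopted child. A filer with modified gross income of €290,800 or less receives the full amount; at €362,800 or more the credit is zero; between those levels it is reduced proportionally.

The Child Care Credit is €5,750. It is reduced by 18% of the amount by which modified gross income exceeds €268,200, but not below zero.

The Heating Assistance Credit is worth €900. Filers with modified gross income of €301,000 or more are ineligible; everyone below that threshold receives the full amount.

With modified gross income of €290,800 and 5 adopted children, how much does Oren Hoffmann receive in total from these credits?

Adoption Credit: base = 5 × €3,430 = €17,150. €290,800 is at or below the €290,800 threshold, so the full €17,150 applies.
Child Care Credit: 18% of the €22,600 excess over €268,200 is €4,068; credit = €5,750 − €4,068 = €1,682.
Heating Assistance Credit: €290,800 is below the €301,000 cutoff, so the full €900 applies.
Total: €17,150 + €1,682 + €900 = €19,732.

€19,732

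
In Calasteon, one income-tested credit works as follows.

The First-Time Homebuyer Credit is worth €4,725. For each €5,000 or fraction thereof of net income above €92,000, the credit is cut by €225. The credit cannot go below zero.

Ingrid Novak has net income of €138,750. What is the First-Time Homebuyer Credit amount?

First-Time Homebuyer Credit: income exceeds €92,000 by €46,750, which is 10 full-or-partial €5,000 increments; reduction = 10 × €225 = €2,250, leaving €2,475.

€2,475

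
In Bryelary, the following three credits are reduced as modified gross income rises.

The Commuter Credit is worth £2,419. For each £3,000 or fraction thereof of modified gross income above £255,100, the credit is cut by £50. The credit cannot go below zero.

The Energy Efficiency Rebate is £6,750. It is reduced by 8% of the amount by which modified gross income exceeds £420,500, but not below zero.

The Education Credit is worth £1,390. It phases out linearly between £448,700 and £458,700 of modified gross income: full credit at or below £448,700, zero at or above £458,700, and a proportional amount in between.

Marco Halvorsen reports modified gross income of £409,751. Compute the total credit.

£8,140

Commuter Credit: income exceeds £255,100 by £154,651 → 52 increments × £50 = £2,600 ≥ base, so the credit is £0.
Energy Efficiency Rebate: £409,751 is at or below the £420,500 threshold, so the full £6,750 applies.
Education Credit: £409,751 is at or below the £448,700 threshold, so the full £1,390 applies.
Total: £0 + £6,750 + £1,390 = £8,140.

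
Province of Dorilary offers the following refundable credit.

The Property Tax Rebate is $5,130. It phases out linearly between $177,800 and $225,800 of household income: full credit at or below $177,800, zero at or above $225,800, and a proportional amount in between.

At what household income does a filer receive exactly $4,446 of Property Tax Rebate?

$4,446 is 4,446/5,130 of the full $5,130, so 684/5,130 of the $48,000 range has been used: income = $177,800 + $48,000 × 684/5,130 = $184,200.

$184,200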